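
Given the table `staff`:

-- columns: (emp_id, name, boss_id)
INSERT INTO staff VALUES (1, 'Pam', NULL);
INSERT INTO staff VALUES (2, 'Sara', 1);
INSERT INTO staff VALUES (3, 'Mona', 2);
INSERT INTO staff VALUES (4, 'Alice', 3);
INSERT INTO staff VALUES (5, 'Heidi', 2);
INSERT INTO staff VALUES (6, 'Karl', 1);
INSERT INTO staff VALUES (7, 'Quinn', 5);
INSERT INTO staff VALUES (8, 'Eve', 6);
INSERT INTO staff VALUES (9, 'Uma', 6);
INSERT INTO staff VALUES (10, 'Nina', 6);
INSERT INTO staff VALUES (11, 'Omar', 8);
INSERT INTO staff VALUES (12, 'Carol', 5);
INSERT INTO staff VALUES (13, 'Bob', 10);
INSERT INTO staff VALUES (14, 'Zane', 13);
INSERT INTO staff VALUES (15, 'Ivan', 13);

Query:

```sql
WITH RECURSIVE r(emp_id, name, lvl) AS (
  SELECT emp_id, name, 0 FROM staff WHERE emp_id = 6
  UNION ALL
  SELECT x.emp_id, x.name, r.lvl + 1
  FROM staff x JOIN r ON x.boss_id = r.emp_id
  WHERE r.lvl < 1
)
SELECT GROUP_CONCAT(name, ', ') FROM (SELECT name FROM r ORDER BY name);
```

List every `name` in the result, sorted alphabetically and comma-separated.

Base: emp_id=6 (Karl) at lvl 0.
Iteration 1: rows with boss_id in {6} -> Eve (id 8, lvl 1), Uma (id 9, lvl 1), Nina (id 10, lvl 1).
Iteration 2: lvl < 1 fails for all current rows; recursion stops.

Eve, Karl, Nina, Uma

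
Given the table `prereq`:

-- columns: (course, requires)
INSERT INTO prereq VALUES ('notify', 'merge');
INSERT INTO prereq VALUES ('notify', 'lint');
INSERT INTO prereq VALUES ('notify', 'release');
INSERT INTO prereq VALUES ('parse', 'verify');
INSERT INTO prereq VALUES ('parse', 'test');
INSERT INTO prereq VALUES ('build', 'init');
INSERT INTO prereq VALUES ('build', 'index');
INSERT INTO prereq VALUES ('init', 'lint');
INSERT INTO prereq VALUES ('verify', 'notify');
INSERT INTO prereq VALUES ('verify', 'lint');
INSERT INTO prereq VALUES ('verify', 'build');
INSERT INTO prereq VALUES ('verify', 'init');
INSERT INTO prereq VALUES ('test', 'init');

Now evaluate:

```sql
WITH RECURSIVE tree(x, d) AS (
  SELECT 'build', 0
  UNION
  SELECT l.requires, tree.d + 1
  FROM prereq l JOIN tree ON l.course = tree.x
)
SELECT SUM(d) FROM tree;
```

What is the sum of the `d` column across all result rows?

Base: (build, d=0).
Iteration 1: edges from {build} -> (index, d=1), (init, d=1).
Iteration 2: edges from {index,init} -> (lint, d=2).
Iteration 3: no outgoing edges from {lint}; recursion stops.
SUM(d) = 0 + 1 + 1 + 2 = 4.

4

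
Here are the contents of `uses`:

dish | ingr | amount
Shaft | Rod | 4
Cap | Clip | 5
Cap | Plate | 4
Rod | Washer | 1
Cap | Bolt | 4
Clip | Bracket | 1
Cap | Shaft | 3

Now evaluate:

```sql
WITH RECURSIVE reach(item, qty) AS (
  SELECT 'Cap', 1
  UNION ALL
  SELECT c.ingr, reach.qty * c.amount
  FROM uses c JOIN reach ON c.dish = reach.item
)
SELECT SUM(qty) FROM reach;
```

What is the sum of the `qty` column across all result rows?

46

Base: (Cap, qty=1).
Iteration 1: components of {Cap} -> Bolt = 1*4 = 4, Clip = 1*5 = 5, Plate = 1*4 = 4, Shaft = 1*3 = 3.
Iteration 2: components of {Bolt,Clip,Plate,Shaft} -> Bracket = 5*1 = 5, Rod = 3*4 = 12.
Iteration 3: components of {Bracket,Rod} -> Washer = 12*1 = 12.
Iteration 4: no further components; recursion stops.
SUM(qty) = 1 + 5 + 3 + 4 + 4 + 5 + 12 + 12 = 46.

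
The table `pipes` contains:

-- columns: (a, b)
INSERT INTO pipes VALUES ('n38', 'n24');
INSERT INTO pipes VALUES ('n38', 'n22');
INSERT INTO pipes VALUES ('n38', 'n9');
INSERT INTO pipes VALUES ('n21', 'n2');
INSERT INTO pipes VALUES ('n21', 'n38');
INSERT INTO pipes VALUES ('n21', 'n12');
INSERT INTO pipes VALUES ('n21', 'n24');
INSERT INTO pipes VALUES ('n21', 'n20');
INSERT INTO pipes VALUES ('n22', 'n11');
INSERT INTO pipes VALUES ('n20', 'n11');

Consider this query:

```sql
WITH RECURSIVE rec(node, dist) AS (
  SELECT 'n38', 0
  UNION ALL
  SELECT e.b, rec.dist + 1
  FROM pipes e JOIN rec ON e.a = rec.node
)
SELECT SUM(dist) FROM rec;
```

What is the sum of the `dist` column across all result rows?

Base: (n38, dist=0).
Iteration 1: edges from {n38} -> (n22, dist=1), (n24, dist=1), (n9, dist=1).
Iteration 2: edges from {n22,n24,n9} -> (n11, dist=2).
Iteration 3: no outgoing edges from {n11}; recursion stops.
SUM(dist) = 0 + 1 + 1 + 1 + 2 = 5.

5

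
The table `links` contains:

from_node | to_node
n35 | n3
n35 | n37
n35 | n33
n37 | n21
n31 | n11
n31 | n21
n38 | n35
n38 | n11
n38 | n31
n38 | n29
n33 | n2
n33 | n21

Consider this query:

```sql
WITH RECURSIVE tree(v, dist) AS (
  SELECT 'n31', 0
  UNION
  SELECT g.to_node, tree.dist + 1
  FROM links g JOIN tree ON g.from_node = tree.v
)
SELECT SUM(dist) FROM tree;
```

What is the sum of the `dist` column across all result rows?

2

Base: (n31, dist=0).
Iteration 1: edges from {n31} -> (n11, dist=1), (n21, dist=1).
Iteration 2: no outgoing edges from {n11,n21}; recursion stops.
SUM(dist) = 0 + 1 + 1 = 2.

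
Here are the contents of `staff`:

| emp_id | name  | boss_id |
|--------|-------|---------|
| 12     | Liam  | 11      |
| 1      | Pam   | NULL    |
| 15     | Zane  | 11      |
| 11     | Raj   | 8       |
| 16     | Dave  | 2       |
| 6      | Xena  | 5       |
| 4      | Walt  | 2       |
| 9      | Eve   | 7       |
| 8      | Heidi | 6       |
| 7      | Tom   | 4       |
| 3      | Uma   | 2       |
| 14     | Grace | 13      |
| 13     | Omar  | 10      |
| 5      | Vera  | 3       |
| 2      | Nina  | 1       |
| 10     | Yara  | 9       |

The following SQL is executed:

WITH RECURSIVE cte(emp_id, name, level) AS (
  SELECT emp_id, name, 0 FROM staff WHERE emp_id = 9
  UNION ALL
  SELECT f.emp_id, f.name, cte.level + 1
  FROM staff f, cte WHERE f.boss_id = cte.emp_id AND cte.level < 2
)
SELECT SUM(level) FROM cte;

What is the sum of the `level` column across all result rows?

Base: emp_id=9 (Eve) at level 0.
Iteration 1: rows with boss_id in {9} -> Yara (id 10, level 1).
Iteration 2: rows with boss_id in {10} -> Omar (id 13, level 2).
Iteration 3: level < 2 fails for all current rows; recursion stops.
SUM(level) = 0 + 1 + 2 = 3.

3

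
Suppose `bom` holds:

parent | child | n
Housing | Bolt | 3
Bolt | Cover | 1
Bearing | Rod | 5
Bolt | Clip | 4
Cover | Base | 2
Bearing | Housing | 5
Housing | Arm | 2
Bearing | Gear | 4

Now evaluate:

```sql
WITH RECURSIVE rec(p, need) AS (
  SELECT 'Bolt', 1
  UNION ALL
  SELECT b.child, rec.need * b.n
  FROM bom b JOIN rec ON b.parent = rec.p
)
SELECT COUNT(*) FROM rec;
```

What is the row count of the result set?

Base: (Bolt, need=1).
Iteration 1: components of {Bolt} -> Clip = 1*4 = 4, Cover = 1*1 = 1.
Iteration 2: components of {Clip,Cover} -> Base = 1*2 = 2.
Iteration 3: no further components; recursion stops.
Total rows emitted: 4.

4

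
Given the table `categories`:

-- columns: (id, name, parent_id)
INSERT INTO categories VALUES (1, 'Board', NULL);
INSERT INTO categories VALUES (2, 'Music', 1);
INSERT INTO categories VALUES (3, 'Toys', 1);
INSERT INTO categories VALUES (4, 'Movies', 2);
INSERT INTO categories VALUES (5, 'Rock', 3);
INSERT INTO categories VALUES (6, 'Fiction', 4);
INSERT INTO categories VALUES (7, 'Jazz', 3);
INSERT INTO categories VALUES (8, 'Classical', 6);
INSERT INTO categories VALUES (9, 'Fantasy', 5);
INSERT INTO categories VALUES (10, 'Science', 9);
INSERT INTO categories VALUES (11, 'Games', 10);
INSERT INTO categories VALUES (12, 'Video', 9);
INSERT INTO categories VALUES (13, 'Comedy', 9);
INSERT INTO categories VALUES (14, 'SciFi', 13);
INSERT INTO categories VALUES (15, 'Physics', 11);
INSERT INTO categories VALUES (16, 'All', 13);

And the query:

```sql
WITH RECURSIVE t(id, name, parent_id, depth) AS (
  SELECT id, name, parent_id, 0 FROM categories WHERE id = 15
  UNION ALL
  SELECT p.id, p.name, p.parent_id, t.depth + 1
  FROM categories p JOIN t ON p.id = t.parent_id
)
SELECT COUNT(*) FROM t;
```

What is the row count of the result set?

Base: id=15 (Physics), parent_id=11, depth 0.
Iteration 1: join on id=11 -> Games (id 11, parent_id=10, depth 1).
Iteration 2: join on id=10 -> Science (id 10, parent_id=9, depth 2).
Iteration 3: join on id=9 -> Fantasy (id 9, parent_id=5, depth 3).
Iteration 4: join on id=5 -> Rock (id 5, parent_id=3, depth 4).
Iteration 5: join on id=3 -> Toys (id 3, parent_id=1, depth 5).
Iteration 6: join on id=1 -> Board (id 1, parent_id=NULL, depth 6).
Iteration 7: parent_id is NULL; no match; recursion stops.
Total rows emitted: 7.

7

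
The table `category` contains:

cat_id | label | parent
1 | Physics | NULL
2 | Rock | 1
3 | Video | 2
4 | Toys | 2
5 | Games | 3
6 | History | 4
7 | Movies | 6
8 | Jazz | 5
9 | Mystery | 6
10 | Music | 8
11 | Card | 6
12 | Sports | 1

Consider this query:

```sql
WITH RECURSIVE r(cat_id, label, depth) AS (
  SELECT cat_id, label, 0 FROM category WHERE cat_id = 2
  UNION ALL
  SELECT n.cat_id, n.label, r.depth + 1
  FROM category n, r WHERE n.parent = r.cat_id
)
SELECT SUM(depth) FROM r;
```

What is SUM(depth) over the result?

Base: cat_id=2 (Rock) at depth 0.
Iteration 1: rows with parent in {2} -> Video (id 3, depth 1), Toys (id 4, depth 1).
Iteration 2: rows with parent in {3,4} -> Games (id 5, depth 2), History (id 6, depth 2).
Iteration 3: rows with parent in {5,6} -> Movies (id 7, depth 3), Jazz (id 8, depth 3), Mystery (id 9, depth 3), Card (id 11, depth 3).
Iteration 4: rows with parent in {7,8,9,11} -> Music (id 10, depth 4).
Iteration 5: no rows with parent in {10}; recursion stops.
SUM(depth) = 0 + 1 + 1 + 2 + 2 + 3 + 3 + 3 + 3 + 4 = 22.

22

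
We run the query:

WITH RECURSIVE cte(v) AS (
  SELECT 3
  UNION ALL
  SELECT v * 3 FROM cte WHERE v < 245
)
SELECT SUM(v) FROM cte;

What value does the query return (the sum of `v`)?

Base: v=3.
Iteration 1: 3 < 245 holds -> v = 3 * 3 = 9.
Iteration 2: 9 < 245 holds -> v = 9 * 3 = 27.
Iteration 3: 27 < 245 holds -> v = 27 * 3 = 81.
Iteration 4: 81 < 245 holds -> v = 81 * 3 = 243.
Iteration 5: 243 < 245 holds -> v = 243 * 3 = 729.
Iteration 6: 729 < 245 fails; recursion stops.
SUM(v) = 3 + 9 + 27 + 81 + 243 + 729 = 1092.

1092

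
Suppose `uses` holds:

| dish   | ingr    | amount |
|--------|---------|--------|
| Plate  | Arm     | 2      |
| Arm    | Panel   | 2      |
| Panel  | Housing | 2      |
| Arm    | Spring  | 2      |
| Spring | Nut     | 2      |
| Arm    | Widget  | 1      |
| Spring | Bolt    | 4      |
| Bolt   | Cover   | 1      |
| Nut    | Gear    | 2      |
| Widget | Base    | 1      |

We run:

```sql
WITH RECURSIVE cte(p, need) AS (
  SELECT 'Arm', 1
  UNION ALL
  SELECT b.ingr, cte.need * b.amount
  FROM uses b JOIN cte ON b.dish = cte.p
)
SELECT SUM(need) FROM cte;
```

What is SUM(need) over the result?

Base: (Arm, need=1).
Iteration 1: components of {Arm} -> Panel = 1*2 = 2, Spring = 1*2 = 2, Widget = 1*1 = 1.
Iteration 2: components of {Panel,Spring,Widget} -> Base = 1*1 = 1, Bolt = 2*4 = 8, Housing = 2*2 = 4, Nut = 2*2 = 4.
Iteration 3: components of {Base,Bolt,Housing,Nut} -> Cover = 8*1 = 8, Gear = 4*2 = 8.
Iteration 4: no further components; recursion stops.
SUM(need) = 1 + 2 + 2 + 1 + 4 + 4 + 8 + 1 + 8 + 8 = 39.

39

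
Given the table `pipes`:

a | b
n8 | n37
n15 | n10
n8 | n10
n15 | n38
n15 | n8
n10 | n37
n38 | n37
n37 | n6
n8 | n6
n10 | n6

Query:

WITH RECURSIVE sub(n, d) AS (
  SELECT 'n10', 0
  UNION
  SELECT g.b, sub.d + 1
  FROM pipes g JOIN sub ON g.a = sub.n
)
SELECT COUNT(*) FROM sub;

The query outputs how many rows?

Base: (n10, d=0).
Iteration 1: edges from {n10} -> (n37, d=1), (n6, d=1).
Iteration 2: edges from {n37,n6} -> (n6, d=2).
Iteration 3: no outgoing edges from {n6}; recursion stops.
Total rows emitted: 4.

4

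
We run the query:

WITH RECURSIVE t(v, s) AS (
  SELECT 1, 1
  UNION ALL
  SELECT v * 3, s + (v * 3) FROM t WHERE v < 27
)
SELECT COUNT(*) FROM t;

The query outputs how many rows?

Base: v=1, s=1.
Iteration 1: 1 < 27 holds -> v = 1 * 3 = 3, s = 1 + 3 = 4.
Iteration 2: 3 < 27 holds -> v = 3 * 3 = 9, s = 4 + 9 = 13.
Iteration 3: 9 < 27 holds -> v = 9 * 3 = 27, s = 13 + 27 = 40.
Iteration 4: 27 < 27 fails; recursion stops.
Total rows emitted: 4.

4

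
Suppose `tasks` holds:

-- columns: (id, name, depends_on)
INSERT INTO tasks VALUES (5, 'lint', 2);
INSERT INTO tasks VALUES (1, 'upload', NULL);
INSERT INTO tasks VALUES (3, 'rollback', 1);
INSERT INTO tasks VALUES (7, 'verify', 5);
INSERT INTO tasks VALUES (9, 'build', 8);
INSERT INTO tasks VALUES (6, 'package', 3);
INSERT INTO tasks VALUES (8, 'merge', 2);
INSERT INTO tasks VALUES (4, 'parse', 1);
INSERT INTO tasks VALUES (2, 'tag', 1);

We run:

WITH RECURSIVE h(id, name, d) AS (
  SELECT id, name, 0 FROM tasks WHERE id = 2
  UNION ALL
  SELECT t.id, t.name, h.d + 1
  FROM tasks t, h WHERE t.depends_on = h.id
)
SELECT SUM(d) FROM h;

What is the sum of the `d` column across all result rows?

Base: id=2 (tag) at d 0.
Iteration 1: rows with depends_on in {2} -> lint (id 5, d 1), merge (id 8, d 1).
Iteration 2: rows with depends_on in {5,8} -> verify (id 7, d 2), build (id 9, d 2).
Iteration 3: no rows with depends_on in {7,9}; recursion stops.
SUM(d) = 0 + 1 + 1 + 2 + 2 = 6.

6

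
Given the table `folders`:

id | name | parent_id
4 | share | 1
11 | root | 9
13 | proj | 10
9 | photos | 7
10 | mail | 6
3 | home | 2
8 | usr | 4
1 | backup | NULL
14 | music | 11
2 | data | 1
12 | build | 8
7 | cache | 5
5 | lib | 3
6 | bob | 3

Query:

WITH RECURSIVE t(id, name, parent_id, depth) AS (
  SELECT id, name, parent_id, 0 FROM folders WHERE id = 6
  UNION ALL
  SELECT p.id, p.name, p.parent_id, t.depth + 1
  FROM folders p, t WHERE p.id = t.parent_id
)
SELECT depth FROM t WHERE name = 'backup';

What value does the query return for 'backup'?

3

Base: id=6 (bob), parent_id=3, depth 0.
Iteration 1: join on id=3 -> home (id 3, parent_id=2, depth 1).
Iteration 2: join on id=2 -> data (id 2, parent_id=1, depth 2).
Iteration 3: join on id=1 -> backup (id 1, parent_id=NULL, depth 3).
Iteration 4: parent_id is NULL; no match; recursion stops.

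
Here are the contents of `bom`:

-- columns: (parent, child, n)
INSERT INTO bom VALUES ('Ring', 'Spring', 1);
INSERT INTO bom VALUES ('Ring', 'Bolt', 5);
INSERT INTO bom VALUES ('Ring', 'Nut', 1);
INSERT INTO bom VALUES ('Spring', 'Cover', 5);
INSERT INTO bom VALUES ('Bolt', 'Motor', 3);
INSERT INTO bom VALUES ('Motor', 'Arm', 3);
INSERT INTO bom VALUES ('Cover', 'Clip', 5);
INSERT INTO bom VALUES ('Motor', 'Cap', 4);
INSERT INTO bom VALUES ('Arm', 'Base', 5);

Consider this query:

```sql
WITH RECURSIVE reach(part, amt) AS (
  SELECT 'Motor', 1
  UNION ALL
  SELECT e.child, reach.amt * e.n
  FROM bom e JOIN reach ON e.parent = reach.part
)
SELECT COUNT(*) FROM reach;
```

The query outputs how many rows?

4

Base: (Motor, amt=1).
Iteration 1: components of {Motor} -> Arm = 1*3 = 3, Cap = 1*4 = 4.
Iteration 2: components of {Arm,Cap} -> Base = 3*5 = 15.
Iteration 3: no further components; recursion stops.
Total rows emitted: 4.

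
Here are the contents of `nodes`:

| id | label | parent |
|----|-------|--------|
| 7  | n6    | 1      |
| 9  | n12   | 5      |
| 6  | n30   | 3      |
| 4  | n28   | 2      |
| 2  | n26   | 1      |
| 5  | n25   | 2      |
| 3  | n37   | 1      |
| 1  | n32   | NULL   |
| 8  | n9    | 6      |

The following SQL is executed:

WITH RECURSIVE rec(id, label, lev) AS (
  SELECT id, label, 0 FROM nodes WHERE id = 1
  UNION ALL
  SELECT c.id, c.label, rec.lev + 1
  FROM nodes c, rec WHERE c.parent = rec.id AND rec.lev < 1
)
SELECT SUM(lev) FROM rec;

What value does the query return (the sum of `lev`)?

Base: id=1 (n32) at lev 0.
Iteration 1: rows with parent in {1} -> n26 (id 2, lev 1), n37 (id 3, lev 1), n6 (id 7, lev 1).
Iteration 2: lev < 1 fails for all current rows; recursion stops.
SUM(lev) = 0 + 1 + 1 + 1 = 3.

3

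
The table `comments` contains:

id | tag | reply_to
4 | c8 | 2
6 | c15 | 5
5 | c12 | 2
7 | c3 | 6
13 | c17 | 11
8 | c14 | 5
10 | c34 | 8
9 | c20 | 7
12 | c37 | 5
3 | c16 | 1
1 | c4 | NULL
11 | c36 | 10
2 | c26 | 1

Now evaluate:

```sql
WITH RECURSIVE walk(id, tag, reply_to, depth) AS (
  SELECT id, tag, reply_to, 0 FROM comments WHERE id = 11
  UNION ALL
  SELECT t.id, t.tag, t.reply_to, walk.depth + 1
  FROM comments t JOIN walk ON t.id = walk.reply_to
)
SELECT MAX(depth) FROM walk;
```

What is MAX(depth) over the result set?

Base: id=11 (c36), reply_to=10, depth 0.
Iteration 1: join on id=10 -> c34 (id 10, reply_to=8, depth 1).
Iteration 2: join on id=8 -> c14 (id 8, reply_to=5, depth 2).
Iteration 3: join on id=5 -> c12 (id 5, reply_to=2, depth 3).
Iteration 4: join on id=2 -> c26 (id 2, reply_to=1, depth 4).
Iteration 5: join on id=1 -> c4 (id 1, reply_to=NULL, depth 5).
Iteration 6: reply_to is NULL; no match; recursion stops.
depth values: 0, 1, 2, 3, 4, 5; the maximum is 5.

5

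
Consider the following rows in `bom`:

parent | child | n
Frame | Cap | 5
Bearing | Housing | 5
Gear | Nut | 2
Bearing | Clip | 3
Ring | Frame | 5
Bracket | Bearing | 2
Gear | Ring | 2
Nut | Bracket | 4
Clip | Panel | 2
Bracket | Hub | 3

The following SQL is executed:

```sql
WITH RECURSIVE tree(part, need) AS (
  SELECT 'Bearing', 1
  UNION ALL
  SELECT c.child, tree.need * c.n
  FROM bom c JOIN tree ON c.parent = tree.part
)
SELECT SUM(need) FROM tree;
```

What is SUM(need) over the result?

15

Base: (Bearing, need=1).
Iteration 1: components of {Bearing} -> Clip = 1*3 = 3, Housing = 1*5 = 5.
Iteration 2: components of {Clip,Housing} -> Panel = 3*2 = 6.
Iteration 3: no further components; recursion stops.
SUM(need) = 1 + 3 + 5 + 6 = 15.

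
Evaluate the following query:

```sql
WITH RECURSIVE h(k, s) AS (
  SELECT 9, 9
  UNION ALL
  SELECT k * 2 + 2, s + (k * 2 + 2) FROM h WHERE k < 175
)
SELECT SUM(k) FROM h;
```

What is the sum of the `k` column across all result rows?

Base: k=9, s=9.
Iteration 1: 9 < 175 holds -> k = 9 * 2 + 2 = 20, s = 9 + 20 = 29.
Iteration 2: 20 < 175 holds -> k = 20 * 2 + 2 = 42, s = 29 + 42 = 71.
Iteration 3: 42 < 175 holds -> k = 42 * 2 + 2 = 86, s = 71 + 86 = 157.
Iteration 4: 86 < 175 holds -> k = 86 * 2 + 2 = 174, s = 157 + 174 = 331.
Iteration 5: 174 < 175 holds -> k = 174 * 2 + 2 = 350, s = 331 + 350 = 681.
Iteration 6: 350 < 175 fails; recursion stops.
SUM(k) = 9 + 20 + 42 + 86 + 174 + 350 = 681.

681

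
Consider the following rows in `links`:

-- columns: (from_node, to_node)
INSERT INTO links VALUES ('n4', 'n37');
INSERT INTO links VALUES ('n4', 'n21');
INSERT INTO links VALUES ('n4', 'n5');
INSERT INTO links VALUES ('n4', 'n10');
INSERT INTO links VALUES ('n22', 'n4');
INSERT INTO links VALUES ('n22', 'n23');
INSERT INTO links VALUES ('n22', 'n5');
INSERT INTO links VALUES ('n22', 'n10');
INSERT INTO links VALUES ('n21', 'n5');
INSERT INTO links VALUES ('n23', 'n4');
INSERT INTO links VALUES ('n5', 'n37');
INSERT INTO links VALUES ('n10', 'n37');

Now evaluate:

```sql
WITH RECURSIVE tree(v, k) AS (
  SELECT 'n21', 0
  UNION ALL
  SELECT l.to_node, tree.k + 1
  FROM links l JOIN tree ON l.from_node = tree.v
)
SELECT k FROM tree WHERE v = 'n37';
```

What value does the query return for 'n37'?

2

Base: (n21, k=0).
Iteration 1: edges from {n21} -> (n5, k=1).
Iteration 2: edges from {n5} -> (n37, k=2).
Iteration 3: no outgoing edges from {n37}; recursion stops.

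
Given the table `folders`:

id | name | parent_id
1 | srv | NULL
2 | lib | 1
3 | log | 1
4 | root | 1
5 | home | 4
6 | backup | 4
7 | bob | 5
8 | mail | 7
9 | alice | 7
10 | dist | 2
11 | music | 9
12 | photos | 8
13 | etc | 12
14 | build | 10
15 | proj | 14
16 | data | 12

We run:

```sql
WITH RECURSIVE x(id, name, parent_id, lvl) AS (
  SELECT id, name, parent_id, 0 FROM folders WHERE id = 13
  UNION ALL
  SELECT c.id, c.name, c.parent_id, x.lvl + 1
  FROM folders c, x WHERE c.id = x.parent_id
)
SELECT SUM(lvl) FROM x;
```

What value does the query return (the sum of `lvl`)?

Base: id=13 (etc), parent_id=12, lvl 0.
Iteration 1: join on id=12 -> photos (id 12, parent_id=8, lvl 1).
Iteration 2: join on id=8 -> mail (id 8, parent_id=7, lvl 2).
Iteration 3: join on id=7 -> bob (id 7, parent_id=5, lvl 3).
Iteration 4: join on id=5 -> home (id 5, parent_id=4, lvl 4).
Iteration 5: join on id=4 -> root (id 4, parent_id=1, lvl 5).
Iteration 6: join on id=1 -> srv (id 1, parent_id=NULL, lvl 6).
Iteration 7: parent_id is NULL; no match; recursion stops.
SUM(lvl) = 0 + 1 + 2 + 3 + 4 + 5 + 6 = 21.

21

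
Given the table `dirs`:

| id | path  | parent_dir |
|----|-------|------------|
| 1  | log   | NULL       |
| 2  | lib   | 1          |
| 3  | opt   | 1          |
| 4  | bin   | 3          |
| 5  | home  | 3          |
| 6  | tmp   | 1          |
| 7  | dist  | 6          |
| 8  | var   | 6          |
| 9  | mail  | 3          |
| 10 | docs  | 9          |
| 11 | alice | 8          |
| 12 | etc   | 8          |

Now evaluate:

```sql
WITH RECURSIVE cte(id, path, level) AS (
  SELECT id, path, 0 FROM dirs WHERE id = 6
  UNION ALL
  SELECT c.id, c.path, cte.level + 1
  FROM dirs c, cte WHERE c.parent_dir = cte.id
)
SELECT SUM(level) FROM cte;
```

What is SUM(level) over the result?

Base: id=6 (tmp) at level 0.
Iteration 1: rows with parent_dir in {6} -> dist (id 7, level 1), var (id 8, level 1).
Iteration 2: rows with parent_dir in {7,8} -> alice (id 11, level 2), etc (id 12, level 2).
Iteration 3: no rows with parent_dir in {11,12}; recursion stops.
SUM(level) = 0 + 1 + 1 + 2 + 2 = 6.

6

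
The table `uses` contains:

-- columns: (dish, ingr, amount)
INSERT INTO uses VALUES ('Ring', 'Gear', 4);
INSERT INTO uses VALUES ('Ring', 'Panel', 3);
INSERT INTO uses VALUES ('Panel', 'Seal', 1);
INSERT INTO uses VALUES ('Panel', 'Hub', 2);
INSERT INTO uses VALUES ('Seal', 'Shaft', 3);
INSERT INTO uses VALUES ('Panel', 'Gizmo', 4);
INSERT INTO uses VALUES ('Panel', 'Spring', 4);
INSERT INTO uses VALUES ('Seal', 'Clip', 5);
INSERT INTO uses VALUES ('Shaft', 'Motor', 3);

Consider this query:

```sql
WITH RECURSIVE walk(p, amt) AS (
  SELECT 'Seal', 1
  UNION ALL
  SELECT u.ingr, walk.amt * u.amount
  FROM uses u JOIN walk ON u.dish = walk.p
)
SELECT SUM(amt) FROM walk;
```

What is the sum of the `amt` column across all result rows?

18

Base: (Seal, amt=1).
Iteration 1: components of {Seal} -> Clip = 1*5 = 5, Shaft = 1*3 = 3.
Iteration 2: components of {Clip,Shaft} -> Motor = 3*3 = 9.
Iteration 3: no further components; recursion stops.
SUM(amt) = 1 + 3 + 5 + 9 = 18.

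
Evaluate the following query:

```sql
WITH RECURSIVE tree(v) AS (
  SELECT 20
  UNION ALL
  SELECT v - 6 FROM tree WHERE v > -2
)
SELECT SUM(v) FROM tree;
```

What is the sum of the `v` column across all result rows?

Base: v=20.
Iteration 1: 20 > -2 holds -> v = 20 - 6 = 14.
Iteration 2: 14 > -2 holds -> v = 14 - 6 = 8.
Iteration 3: 8 > -2 holds -> v = 8 - 6 = 2.
Iteration 4: 2 > -2 holds -> v = 2 - 6 = -4.
Iteration 5: -4 > -2 fails; recursion stops.
SUM(v) = 20 + 14 + 8 + 2 + -4 = 40.

40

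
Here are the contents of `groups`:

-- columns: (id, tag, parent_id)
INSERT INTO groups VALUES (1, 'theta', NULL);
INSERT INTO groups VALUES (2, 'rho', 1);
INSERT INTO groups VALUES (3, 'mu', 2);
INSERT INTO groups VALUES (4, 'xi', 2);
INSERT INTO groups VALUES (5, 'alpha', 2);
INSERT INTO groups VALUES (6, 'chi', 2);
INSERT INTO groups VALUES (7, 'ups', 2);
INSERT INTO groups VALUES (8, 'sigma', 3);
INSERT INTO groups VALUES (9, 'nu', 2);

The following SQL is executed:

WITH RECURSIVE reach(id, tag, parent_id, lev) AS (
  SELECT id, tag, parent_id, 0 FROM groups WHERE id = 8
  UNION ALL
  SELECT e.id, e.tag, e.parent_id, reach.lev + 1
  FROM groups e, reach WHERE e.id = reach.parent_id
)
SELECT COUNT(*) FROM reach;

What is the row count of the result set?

Base: id=8 (sigma), parent_id=3, lev 0.
Iteration 1: join on id=3 -> mu (id 3, parent_id=2, lev 1).
Iteration 2: join on id=2 -> rho (id 2, parent_id=1, lev 2).
Iteration 3: join on id=1 -> theta (id 1, parent_id=NULL, lev 3).
Iteration 4: parent_id is NULL; no match; recursion stops.
Total rows emitted: 4.

4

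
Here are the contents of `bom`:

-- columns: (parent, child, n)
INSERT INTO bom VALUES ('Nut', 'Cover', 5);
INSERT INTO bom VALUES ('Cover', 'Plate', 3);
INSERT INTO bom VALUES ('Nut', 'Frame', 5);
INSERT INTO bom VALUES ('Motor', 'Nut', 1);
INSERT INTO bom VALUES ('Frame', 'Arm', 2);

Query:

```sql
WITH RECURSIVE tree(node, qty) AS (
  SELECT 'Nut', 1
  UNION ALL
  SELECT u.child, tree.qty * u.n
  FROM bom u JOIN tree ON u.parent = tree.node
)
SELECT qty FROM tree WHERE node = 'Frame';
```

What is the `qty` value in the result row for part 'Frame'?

5

Base: (Nut, qty=1).
Iteration 1: components of {Nut} -> Cover = 1*5 = 5, Frame = 1*5 = 5.
Iteration 2: components of {Cover,Frame} -> Arm = 5*2 = 10, Plate = 5*3 = 15.
Iteration 3: no further components; recursion stops.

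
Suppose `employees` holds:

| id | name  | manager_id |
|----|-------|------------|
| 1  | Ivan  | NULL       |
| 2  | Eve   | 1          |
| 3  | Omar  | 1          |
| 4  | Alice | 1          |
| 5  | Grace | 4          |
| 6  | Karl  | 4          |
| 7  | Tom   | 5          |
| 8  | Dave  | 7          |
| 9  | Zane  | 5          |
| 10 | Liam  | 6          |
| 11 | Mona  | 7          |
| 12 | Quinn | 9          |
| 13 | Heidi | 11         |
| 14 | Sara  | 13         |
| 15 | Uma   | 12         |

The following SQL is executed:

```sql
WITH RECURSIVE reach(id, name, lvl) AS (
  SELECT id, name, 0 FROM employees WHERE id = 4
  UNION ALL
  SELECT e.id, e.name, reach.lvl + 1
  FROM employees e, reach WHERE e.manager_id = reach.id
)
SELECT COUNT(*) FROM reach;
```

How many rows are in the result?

Base: id=4 (Alice) at lvl 0.
Iteration 1: rows with manager_id in {4} -> Grace (id 5, lvl 1), Karl (id 6, lvl 1).
Iteration 2: rows with manager_id in {5,6} -> Tom (id 7, lvl 2), Zane (id 9, lvl 2), Liam (id 10, lvl 2).
Iteration 3: rows with manager_id in {7,9,10} -> Dave (id 8, lvl 3), Mona (id 11, lvl 3), Quinn (id 12, lvl 3).
Iteration 4: rows with manager_id in {8,11,12} -> Heidi (id 13, lvl 4), Uma (id 15, lvl 4).
Iteration 5: rows with manager_id in {13,15} -> Sara (id 14, lvl 5).
Iteration 6: no rows with manager_id in {14}; recursion stops.
Total rows emitted: 12.

12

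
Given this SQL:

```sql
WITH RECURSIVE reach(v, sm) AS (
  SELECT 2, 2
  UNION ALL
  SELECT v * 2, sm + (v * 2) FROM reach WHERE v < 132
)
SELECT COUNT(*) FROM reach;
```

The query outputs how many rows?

8

Base: v=2, sm=2.
Iteration 1: 2 < 132 holds -> v = 2 * 2 = 4, sm = 2 + 4 = 6.
Iteration 2: 4 < 132 holds -> v = 4 * 2 = 8, sm = 6 + 8 = 14.
Iteration 3: 8 < 132 holds -> v = 8 * 2 = 16, sm = 14 + 16 = 30.
Iteration 4: 16 < 132 holds -> v = 16 * 2 = 32, sm = 30 + 32 = 62.
Iteration 5: 32 < 132 holds -> v = 32 * 2 = 64, sm = 62 + 64 = 126.
Iteration 6: 64 < 132 holds -> v = 64 * 2 = 128, sm = 126 + 128 = 254.
Iteration 7: 128 < 132 holds -> v = 128 * 2 = 256, sm = 254 + 256 = 510.
Iteration 8: 256 < 132 fails; recursion stops.
Total rows emitted: 8.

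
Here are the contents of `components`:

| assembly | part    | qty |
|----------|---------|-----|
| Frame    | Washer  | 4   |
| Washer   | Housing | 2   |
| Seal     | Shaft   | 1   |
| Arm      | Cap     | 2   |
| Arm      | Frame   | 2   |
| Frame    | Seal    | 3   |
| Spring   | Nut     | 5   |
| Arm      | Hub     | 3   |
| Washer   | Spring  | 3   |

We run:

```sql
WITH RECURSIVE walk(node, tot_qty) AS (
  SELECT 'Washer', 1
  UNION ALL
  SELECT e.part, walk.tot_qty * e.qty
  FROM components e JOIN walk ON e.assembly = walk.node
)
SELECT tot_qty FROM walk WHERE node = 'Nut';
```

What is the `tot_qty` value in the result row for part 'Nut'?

Base: (Washer, tot_qty=1).
Iteration 1: components of {Washer} -> Housing = 1*2 = 2, Spring = 1*3 = 3.
Iteration 2: components of {Housing,Spring} -> Nut = 3*5 = 15.
Iteration 3: no further components; recursion stops.

15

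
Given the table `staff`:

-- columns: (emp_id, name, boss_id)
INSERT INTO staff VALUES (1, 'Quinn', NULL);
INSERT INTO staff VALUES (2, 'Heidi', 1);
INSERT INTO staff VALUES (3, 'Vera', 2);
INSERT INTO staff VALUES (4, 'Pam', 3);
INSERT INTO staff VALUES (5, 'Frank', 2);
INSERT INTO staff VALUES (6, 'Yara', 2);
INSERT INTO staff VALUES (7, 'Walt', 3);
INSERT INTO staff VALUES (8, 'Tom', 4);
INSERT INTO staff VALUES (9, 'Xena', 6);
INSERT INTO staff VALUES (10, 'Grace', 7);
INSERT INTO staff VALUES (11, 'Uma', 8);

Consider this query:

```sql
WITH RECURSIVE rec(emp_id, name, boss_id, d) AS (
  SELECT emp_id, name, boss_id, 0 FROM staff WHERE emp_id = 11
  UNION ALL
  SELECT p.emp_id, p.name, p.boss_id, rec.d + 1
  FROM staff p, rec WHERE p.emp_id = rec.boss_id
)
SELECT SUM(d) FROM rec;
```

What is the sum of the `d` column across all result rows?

15

Base: emp_id=11 (Uma), boss_id=8, d 0.
Iteration 1: join on emp_id=8 -> Tom (id 8, boss_id=4, d 1).
Iteration 2: join on emp_id=4 -> Pam (id 4, boss_id=3, d 2).
Iteration 3: join on emp_id=3 -> Vera (id 3, boss_id=2, d 3).
Iteration 4: join on emp_id=2 -> Heidi (id 2, boss_id=1, d 4).
Iteration 5: join on emp_id=1 -> Quinn (id 1, boss_id=NULL, d 5).
Iteration 6: boss_id is NULL; no match; recursion stops.
SUM(d) = 0 + 1 + 2 + 3 + 4 + 5 = 15.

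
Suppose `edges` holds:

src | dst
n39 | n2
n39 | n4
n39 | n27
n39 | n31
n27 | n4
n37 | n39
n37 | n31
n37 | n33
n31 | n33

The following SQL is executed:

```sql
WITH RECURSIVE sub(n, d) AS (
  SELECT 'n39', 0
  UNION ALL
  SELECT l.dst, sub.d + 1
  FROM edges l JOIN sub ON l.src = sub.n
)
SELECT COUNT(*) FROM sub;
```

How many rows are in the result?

7

Base: (n39, d=0).
Iteration 1: edges from {n39} -> (n2, d=1), (n27, d=1), (n31, d=1), (n4, d=1).
Iteration 2: edges from {n2,n27,n31,n4} -> (n33, d=2), (n4, d=2).
Iteration 3: no outgoing edges from {n33,n4}; recursion stops.
Total rows emitted: 7.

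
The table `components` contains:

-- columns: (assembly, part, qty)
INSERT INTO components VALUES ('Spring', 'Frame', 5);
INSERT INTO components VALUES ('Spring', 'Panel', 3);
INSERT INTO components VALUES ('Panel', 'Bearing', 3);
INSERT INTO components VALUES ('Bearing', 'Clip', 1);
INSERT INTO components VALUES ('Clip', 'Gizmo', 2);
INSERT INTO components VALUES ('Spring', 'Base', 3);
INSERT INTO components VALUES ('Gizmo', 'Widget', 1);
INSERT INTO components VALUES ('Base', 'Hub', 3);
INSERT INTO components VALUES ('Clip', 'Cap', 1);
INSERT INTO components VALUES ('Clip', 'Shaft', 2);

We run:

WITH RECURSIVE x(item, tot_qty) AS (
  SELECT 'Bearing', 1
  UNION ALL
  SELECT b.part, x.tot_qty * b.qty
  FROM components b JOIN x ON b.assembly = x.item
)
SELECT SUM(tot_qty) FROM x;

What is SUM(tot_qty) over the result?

Base: (Bearing, tot_qty=1).
Iteration 1: components of {Bearing} -> Clip = 1*1 = 1.
Iteration 2: components of {Clip} -> Cap = 1*1 = 1, Gizmo = 1*2 = 2, Shaft = 1*2 = 2.
Iteration 3: components of {Cap,Gizmo,Shaft} -> Widget = 2*1 = 2.
Iteration 4: no further components; recursion stops.
SUM(tot_qty) = 1 + 1 + 2 + 1 + 2 + 2 = 9.

9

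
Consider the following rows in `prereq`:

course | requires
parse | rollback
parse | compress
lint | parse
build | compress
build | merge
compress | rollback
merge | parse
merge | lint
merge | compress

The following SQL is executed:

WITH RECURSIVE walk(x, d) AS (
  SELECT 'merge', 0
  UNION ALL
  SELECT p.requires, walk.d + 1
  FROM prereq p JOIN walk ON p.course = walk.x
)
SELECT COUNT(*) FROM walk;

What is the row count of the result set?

12

Base: (merge, d=0).
Iteration 1: edges from {merge} -> (compress, d=1), (lint, d=1), (parse, d=1).
Iteration 2: edges from {compress,lint,parse} -> (compress, d=2), (parse, d=2), (rollback, d=2) x2. [UNION ALL keeps all 4 new rows, including repeats]
Iteration 3: edges from {compress,parse,rollback} -> (compress, d=3), (rollback, d=3) x2. [UNION ALL keeps all 3 new rows, including repeats]
Iteration 4: edges from {compress,rollback} -> (rollback, d=4).
Iteration 5: no outgoing edges from {rollback}; recursion stops.
Total rows emitted: 12.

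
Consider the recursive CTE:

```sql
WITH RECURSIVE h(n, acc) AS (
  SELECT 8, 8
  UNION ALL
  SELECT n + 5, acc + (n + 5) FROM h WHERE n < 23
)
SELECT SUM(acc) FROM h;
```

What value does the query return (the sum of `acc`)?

Base: n=8, acc=8.
Iteration 1: 8 < 23 holds -> n = 8 + 5 = 13, acc = 8 + 13 = 21.
Iteration 2: 13 < 23 holds -> n = 13 + 5 = 18, acc = 21 + 18 = 39.
Iteration 3: 18 < 23 holds -> n = 18 + 5 = 23, acc = 39 + 23 = 62.
Iteration 4: 23 < 23 fails; recursion stops.
SUM(acc) = 8 + 21 + 39 + 62 = 130.

130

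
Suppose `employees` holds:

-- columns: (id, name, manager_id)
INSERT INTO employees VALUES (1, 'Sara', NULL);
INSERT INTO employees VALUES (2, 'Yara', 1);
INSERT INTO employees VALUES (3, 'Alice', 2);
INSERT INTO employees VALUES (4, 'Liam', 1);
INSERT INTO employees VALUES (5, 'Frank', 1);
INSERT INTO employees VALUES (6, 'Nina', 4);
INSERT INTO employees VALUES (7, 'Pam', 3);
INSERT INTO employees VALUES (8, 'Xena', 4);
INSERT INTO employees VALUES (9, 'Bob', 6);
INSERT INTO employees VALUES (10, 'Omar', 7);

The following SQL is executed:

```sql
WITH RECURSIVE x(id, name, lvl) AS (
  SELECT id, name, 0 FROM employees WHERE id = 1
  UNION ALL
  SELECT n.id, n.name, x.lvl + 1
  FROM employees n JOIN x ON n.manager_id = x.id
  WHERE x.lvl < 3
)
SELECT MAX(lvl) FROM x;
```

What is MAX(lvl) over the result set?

Base: id=1 (Sara) at lvl 0.
Iteration 1: rows with manager_id in {1} -> Yara (id 2, lvl 1), Liam (id 4, lvl 1), Frank (id 5, lvl 1).
Iteration 2: rows with manager_id in {2,4,5} -> Alice (id 3, lvl 2), Nina (id 6, lvl 2), Xena (id 8, lvl 2).
Iteration 3: rows with manager_id in {3,6,8} -> Pam (id 7, lvl 3), Bob (id 9, lvl 3).
Iteration 4: lvl < 3 fails for all current rows; recursion stops.
lvl values: 0, 1, 1, 1, 2, 2, 2, 3, 3; the maximum is 3.

3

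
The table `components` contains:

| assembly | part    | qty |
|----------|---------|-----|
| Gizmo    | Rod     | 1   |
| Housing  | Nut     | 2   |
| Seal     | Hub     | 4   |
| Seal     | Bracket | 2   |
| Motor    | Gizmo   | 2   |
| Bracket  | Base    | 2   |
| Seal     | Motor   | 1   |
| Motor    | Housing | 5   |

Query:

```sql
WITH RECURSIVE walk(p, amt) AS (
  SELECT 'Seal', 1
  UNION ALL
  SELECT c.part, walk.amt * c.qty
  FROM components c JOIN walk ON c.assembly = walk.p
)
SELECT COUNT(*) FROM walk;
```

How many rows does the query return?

9

Base: (Seal, amt=1).
Iteration 1: components of {Seal} -> Bracket = 1*2 = 2, Hub = 1*4 = 4, Motor = 1*1 = 1.
Iteration 2: components of {Bracket,Hub,Motor} -> Base = 2*2 = 4, Gizmo = 1*2 = 2, Housing = 1*5 = 5.
Iteration 3: components of {Base,Gizmo,Housing} -> Nut = 5*2 = 10, Rod = 2*1 = 2.
Iteration 4: no further components; recursion stops.
Total rows emitted: 9.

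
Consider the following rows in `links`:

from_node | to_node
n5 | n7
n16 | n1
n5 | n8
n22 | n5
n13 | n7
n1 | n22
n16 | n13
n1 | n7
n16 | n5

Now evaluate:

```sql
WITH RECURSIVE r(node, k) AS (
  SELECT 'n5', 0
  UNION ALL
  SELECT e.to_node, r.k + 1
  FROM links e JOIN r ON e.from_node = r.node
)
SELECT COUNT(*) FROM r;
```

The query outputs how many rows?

Base: (n5, k=0).
Iteration 1: edges from {n5} -> (n7, k=1), (n8, k=1).
Iteration 2: no outgoing edges from {n7,n8}; recursion stops.
Total rows emitted: 3.

3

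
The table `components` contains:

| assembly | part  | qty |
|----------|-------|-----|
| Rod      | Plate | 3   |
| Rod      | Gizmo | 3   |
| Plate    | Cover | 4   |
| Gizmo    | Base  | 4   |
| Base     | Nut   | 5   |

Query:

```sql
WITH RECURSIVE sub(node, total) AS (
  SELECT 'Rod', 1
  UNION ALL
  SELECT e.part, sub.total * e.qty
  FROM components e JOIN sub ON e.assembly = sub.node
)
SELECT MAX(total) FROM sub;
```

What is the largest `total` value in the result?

60

Base: (Rod, total=1).
Iteration 1: components of {Rod} -> Gizmo = 1*3 = 3, Plate = 1*3 = 3.
Iteration 2: components of {Gizmo,Plate} -> Base = 3*4 = 12, Cover = 3*4 = 12.
Iteration 3: components of {Base,Cover} -> Nut = 12*5 = 60.
Iteration 4: no further components; recursion stops.
total values: 1, 3, 3, 12, 12, 60; the maximum is 60.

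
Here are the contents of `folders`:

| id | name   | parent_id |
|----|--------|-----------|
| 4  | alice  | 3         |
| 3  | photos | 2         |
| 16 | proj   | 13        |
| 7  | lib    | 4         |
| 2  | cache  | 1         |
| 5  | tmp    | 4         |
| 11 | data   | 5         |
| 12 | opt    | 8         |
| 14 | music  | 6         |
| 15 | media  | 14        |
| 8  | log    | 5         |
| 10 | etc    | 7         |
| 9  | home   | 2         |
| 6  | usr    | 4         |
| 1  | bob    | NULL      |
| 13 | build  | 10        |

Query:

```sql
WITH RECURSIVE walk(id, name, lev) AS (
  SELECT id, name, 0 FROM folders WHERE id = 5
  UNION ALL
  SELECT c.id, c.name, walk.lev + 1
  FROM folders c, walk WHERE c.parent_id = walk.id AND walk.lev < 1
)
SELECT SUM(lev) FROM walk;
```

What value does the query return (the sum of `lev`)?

2

Base: id=5 (tmp) at lev 0.
Iteration 1: rows with parent_id in {5} -> log (id 8, lev 1), data (id 11, lev 1).
Iteration 2: lev < 1 fails for all current rows; recursion stops.
SUM(lev) = 0 + 1 + 1 = 2.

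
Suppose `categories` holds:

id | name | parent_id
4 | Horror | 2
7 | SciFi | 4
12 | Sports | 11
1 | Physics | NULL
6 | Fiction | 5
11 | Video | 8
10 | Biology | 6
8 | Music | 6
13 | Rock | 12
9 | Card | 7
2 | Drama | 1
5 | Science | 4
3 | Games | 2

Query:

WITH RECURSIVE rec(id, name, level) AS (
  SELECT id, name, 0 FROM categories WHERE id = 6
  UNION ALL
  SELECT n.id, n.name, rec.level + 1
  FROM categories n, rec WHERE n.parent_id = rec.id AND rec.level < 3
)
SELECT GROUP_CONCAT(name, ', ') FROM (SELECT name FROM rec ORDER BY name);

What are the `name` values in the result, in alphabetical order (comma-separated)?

Base: id=6 (Fiction) at level 0.
Iteration 1: rows with parent_id in {6} -> Music (id 8, level 1), Biology (id 10, level 1).
Iteration 2: rows with parent_id in {8,10} -> Video (id 11, level 2).
Iteration 3: rows with parent_id in {11} -> Sports (id 12, level 3).
Iteration 4: level < 3 fails for all current rows; recursion stops.

Biology, Fiction, Music, Sports, Video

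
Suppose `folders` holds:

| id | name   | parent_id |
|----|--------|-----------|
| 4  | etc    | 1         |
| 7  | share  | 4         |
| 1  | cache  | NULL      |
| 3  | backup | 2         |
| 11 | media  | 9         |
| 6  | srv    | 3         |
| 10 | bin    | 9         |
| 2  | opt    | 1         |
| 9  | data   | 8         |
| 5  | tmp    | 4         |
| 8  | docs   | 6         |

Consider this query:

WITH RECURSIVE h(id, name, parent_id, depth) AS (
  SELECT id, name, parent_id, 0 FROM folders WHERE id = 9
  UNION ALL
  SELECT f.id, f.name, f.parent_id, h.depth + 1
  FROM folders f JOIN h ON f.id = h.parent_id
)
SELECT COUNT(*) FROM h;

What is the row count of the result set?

6

Base: id=9 (data), parent_id=8, depth 0.
Iteration 1: join on id=8 -> docs (id 8, parent_id=6, depth 1).
Iteration 2: join on id=6 -> srv (id 6, parent_id=3, depth 2).
Iteration 3: join on id=3 -> backup (id 3, parent_id=2, depth 3).
Iteration 4: join on id=2 -> opt (id 2, parent_id=1, depth 4).
Iteration 5: join on id=1 -> cache (id 1, parent_id=NULL, depth 5).
Iteration 6: parent_id is NULL; no match; recursion stops.
Total rows emitted: 6.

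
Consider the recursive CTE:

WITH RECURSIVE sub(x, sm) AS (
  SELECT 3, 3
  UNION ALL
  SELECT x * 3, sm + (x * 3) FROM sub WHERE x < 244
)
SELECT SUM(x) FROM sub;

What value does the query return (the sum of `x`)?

Base: x=3, sm=3.
Iteration 1: 3 < 244 holds -> x = 3 * 3 = 9, sm = 3 + 9 = 12.
Iteration 2: 9 < 244 holds -> x = 9 * 3 = 27, sm = 12 + 27 = 39.
Iteration 3: 27 < 244 holds -> x = 27 * 3 = 81, sm = 39 + 81 = 120.
Iteration 4: 81 < 244 holds -> x = 81 * 3 = 243, sm = 120 + 243 = 363.
Iteration 5: 243 < 244 holds -> x = 243 * 3 = 729, sm = 363 + 729 = 1092.
Iteration 6: 729 < 244 fails; recursion stops.
SUM(x) = 3 + 9 + 27 + 81 + 243 + 729 = 1092.

1092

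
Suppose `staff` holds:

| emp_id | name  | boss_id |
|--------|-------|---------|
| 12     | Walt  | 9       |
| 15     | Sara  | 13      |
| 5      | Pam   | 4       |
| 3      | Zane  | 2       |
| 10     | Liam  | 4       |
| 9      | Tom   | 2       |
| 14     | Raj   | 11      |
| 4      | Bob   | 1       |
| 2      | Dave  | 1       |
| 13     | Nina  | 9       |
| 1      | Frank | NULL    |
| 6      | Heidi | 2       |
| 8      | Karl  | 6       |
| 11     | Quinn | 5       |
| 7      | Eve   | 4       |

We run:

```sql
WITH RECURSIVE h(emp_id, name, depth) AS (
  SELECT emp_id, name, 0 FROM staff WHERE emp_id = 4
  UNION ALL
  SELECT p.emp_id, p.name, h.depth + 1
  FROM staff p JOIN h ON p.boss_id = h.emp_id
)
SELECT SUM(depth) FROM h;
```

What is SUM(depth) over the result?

8

Base: emp_id=4 (Bob) at depth 0.
Iteration 1: rows with boss_id in {4} -> Pam (id 5, depth 1), Eve (id 7, depth 1), Liam (id 10, depth 1).
Iteration 2: rows with boss_id in {5,7,10} -> Quinn (id 11, depth 2).
Iteration 3: rows with boss_id in {11} -> Raj (id 14, depth 3).
Iteration 4: no rows with boss_id in {14}; recursion stops.
SUM(depth) = 0 + 1 + 1 + 1 + 2 + 3 = 8.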